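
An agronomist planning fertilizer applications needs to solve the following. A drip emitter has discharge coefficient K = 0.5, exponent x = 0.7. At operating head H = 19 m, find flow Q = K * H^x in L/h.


Q = K * H^x
  = 0.5 * 19^0.7
  = 0.5 * 7.8547
  = 3.93 L/h


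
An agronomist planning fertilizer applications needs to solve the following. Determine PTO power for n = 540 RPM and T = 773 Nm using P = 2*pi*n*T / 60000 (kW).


P = 2*pi*n*T / 60000
  = 2*pi * 540 * 773 / 60000
  = 2622727.21 / 60000
  = 43.71 kW


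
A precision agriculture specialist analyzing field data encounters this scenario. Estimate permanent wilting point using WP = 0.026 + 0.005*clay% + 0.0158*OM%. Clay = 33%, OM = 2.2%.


WP = 0.026 + 0.005*33 + 0.0158*2.2
   = 0.026 + 0.1650 + 0.0348
   = 0.2258


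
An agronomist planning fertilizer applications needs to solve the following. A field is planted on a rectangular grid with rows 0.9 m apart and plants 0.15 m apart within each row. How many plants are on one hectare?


D = 10000 / (row_sp * plant_sp)
  = 10000 / (0.9 * 0.15)
  = 10000 / 0.1350
  = 74074.07 plants/ha


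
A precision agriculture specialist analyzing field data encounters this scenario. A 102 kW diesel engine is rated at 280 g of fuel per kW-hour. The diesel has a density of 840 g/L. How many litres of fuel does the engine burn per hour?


FC = P * BSFC / rho_fuel
   = 102 * 280 / 840
   = 28560 / 840
   = 34 L/h


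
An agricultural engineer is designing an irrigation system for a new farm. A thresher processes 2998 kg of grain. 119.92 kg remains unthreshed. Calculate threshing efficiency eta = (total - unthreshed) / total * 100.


eta = (total - unthreshed) / total * 100
    = (2998 - 119.92) / 2998 * 100
    = 2878.08 / 2998 * 100
    = 96%


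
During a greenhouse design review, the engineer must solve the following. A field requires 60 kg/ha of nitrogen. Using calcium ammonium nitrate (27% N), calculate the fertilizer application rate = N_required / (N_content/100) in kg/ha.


Rate = N_required / (N_content / 100)
     = 60 / (27 / 100)
     = 60 / 0.27
     = 222.22 kg/ha


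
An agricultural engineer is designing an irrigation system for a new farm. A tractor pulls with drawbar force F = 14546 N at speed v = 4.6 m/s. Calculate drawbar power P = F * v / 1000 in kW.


P = F * v / 1000
  = 14546 * 4.6 / 1000
  = 66911.60 / 1000
  = 66.91 kW


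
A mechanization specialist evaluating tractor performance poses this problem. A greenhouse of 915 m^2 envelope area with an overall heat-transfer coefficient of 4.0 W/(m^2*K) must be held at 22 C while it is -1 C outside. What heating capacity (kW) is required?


dT = 22 - (-1) = 23 K
Q = U * A * dT
  = 4.0 * 915 * 23
  = 84180 W = 84.18 kW


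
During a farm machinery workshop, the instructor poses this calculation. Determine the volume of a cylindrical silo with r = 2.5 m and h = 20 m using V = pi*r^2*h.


V = pi * r^2 * h
  = pi * 2.5^2 * 20
  = pi * 6.25 * 20
  = 392.70 m^3


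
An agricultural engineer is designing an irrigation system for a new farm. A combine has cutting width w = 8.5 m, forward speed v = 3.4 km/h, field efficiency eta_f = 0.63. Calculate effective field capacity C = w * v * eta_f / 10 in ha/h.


C = w * v * eta_f / 10
  = 8.5 * 3.4 * 0.63 / 10
  = 18.21 / 10
  = 1.82 ha/h


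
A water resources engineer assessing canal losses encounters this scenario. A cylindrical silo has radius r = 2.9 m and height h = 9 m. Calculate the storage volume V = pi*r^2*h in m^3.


V = pi * r^2 * h
  = pi * 2.9^2 * 9
  = pi * 8.41 * 9
  = 237.79 m^3


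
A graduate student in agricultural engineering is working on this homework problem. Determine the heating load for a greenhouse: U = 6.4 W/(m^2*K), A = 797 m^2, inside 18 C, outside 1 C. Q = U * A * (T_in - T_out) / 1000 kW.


dT = 18 - (1) = 17 K
Q = U * A * dT
  = 6.4 * 797 * 17
  = 86713.60 W = 86.71 kW


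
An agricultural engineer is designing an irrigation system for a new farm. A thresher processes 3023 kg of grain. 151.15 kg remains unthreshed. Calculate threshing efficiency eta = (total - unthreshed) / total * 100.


eta = (total - unthreshed) / total * 100
    = (3023 - 151.15) / 3023 * 100
    = 2871.85 / 3023 * 100
    = 95%


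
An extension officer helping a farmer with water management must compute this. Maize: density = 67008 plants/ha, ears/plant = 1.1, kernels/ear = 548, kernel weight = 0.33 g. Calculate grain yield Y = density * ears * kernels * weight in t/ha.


Y = density * ears * kernels * kw
  = 67008 * 1.1 * 548 * 0.33 g/ha
  = 13329499.39 g/ha
  = 13329.50 kg/ha = 13.33 t/ha


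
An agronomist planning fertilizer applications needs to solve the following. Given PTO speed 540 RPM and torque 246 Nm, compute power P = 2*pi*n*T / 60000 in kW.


P = 2*pi*n*T / 60000
  = 2*pi * 540 * 246 / 60000
  = 834658.34 / 60000
  = 13.91 kW


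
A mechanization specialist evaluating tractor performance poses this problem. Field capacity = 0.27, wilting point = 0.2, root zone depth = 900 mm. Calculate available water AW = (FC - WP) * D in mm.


AW = (FC - WP) * D
   = (0.27 - 0.2) * 900
   = 0.07 * 900
   = 63 mm


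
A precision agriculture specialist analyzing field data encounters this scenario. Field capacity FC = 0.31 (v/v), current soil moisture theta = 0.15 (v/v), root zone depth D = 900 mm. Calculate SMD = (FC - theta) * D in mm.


SMD = (FC - theta) * D
    = (0.31 - 0.15) * 900
    = 0.160 * 900
    = 144 mm


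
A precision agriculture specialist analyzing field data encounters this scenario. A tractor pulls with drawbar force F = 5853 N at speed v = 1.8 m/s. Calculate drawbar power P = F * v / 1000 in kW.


P = F * v / 1000
  = 5853 * 1.8 / 1000
  = 10535.40 / 1000
  = 10.54 kW


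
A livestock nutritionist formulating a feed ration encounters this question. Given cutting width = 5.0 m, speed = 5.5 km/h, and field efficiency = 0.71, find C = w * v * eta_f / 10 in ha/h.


C = w * v * eta_f / 10
  = 5.0 * 5.5 * 0.71 / 10
  = 19.53 / 10
  = 1.95 ha/h


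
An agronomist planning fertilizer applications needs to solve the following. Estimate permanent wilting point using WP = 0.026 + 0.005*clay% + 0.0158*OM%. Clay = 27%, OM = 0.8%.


WP = 0.026 + 0.005*27 + 0.0158*0.8
   = 0.026 + 0.1350 + 0.0126
   = 0.1736


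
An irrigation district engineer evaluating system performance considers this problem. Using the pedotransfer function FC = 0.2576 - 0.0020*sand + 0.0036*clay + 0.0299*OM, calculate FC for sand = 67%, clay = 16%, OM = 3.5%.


FC = 0.2576 - 0.0020*67 + 0.0036*16 + 0.0299*3.5
   = 0.2576 - 0.1340 + 0.0576 + 0.1047
   = 0.2859


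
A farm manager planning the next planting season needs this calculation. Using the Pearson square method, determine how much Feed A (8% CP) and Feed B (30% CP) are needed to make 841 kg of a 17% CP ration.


parts_A = CP_b - target = 30 - 17 = 13
parts_B = target - CP_a = 17 - 8 = 9
total_parts = 13 + 9 = 22
Feed A = 841 * 13 / 22 = 496.95 kg
Feed B = 841 * 9 / 22 = 344.05 kg

496.95 kg


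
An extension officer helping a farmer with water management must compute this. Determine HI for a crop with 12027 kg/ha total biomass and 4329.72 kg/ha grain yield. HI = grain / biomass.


HI = grain_yield / biomass
   = 4329.72 / 12027
   = 0.36


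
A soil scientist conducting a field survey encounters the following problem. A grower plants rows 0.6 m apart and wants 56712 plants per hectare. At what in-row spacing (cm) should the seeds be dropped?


spacing = 10000 / (row_sp * density)
        = 10000 / (0.6 * 56712)
        = 10000 / 34027.20
        = 0.29388 m = 29.39 cm


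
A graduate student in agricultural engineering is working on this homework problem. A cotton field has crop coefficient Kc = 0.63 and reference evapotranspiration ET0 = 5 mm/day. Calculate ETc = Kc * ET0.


ETc = Kc * ET0
    = 0.63 * 5
    = 3.15 mm/day


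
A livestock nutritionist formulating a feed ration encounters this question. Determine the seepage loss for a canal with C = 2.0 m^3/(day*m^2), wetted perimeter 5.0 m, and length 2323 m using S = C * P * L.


S = C * P * L
  = 2.0 * 5.0 * 2323
  = 23230 m^3/day


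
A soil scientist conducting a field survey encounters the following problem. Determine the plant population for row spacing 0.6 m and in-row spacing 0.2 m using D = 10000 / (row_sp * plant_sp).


D = 10000 / (row_sp * plant_sp)
  = 10000 / (0.6 * 0.2)
  = 10000 / 0.1200
  = 83333.33 plants/ha


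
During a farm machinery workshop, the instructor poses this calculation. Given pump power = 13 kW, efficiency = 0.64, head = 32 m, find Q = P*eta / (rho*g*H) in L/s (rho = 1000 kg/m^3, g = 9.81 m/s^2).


Q = (P * 1000 * eta) / (rho * g * H)
  = (13 * 1000 * 0.64) / (1000 * 9.81 * 32)
  = 8320 / 313920
  = 0.02650 m^3/s = 26.50 L/s


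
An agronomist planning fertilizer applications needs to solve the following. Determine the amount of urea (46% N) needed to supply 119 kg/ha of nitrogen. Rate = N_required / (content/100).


Rate = N_required / (N_content / 100)
     = 119 / (46 / 100)
     = 119 / 0.46
     = 258.70 kg/ha


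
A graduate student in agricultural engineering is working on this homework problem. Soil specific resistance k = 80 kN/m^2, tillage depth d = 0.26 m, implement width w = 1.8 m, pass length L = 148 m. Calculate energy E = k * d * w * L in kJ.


E = k * d * w * L
  = 80 * 0.26 * 1.8 * 148
  = 5541.12 kJ


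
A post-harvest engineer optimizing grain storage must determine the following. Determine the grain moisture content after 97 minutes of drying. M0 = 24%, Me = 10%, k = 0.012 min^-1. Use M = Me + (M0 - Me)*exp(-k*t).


M = Me + (M0 - Me) * e^(-k*t)
  = 10 + (24 - 10) * e^(-0.012*97)
  = 10 + 14 * e^(-1.164)
  = 10 + 14 * 0.31223
  = 10 + 4.3713
  = 14.37%


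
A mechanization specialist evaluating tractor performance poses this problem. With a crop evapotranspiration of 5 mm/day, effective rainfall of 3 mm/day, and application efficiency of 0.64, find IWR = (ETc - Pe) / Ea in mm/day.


IWR = (ETc - Pe) / Ea
    = (5 - 3) / 0.64
    = 2 / 0.64
    = 3.13 mm/day


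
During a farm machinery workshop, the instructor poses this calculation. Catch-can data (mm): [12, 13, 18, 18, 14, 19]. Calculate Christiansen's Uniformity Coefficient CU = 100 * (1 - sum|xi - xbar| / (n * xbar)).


xbar = 94 / 6 = 15.667
sum|xi - xbar| = 16
CU = 100 * (1 - 16 / (6 * 15.667))
   = 100 * (1 - 0.1702)
   = 82.98%


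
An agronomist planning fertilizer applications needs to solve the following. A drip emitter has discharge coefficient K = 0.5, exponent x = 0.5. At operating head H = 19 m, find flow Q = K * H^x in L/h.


Q = K * H^x
  = 0.5 * 19^0.5
  = 0.5 * 4.3589
  = 2.18 L/h


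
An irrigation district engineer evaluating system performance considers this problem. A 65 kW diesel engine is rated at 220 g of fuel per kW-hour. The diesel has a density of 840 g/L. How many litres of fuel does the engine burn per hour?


FC = P * BSFC / rho_fuel
   = 65 * 220 / 840
   = 14300 / 840
   = 17.02 L/h


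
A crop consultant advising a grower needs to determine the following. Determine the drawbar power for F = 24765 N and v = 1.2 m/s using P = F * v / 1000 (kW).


P = F * v / 1000
  = 24765 * 1.2 / 1000
  = 29718 / 1000
  = 29.72 kW


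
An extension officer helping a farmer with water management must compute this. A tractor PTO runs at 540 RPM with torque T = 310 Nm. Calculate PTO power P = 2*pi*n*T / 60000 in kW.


P = 2*pi*n*T / 60000
  = 2*pi * 540 * 310 / 60000
  = 1051805.22 / 60000
  = 17.53 kW


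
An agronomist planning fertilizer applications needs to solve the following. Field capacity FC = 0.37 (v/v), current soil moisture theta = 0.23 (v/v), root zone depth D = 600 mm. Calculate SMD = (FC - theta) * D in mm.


SMD = (FC - theta) * D
    = (0.37 - 0.23) * 600
    = 0.140 * 600
    = 84 mm


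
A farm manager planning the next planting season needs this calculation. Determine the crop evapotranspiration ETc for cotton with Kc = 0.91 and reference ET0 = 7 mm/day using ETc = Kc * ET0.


ETc = Kc * ET0
    = 0.91 * 7
    = 6.37 mm/day


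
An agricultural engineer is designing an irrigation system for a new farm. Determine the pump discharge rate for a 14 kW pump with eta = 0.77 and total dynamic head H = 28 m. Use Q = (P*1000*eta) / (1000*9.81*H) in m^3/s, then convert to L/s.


Q = (P * 1000 * eta) / (rho * g * H)
  = (14 * 1000 * 0.77) / (1000 * 9.81 * 28)
  = 10780 / 274680
  = 0.03925 m^3/s = 39.25 L/s


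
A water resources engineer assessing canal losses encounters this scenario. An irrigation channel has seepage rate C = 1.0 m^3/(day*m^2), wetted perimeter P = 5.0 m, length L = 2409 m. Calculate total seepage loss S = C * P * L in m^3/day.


S = C * P * L
  = 1.0 * 5.0 * 2409
  = 12045 m^3/day


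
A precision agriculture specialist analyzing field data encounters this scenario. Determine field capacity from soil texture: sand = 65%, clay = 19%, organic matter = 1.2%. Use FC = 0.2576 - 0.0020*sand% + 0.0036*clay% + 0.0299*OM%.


FC = 0.2576 - 0.0020*65 + 0.0036*19 + 0.0299*1.2
   = 0.2576 - 0.1300 + 0.0684 + 0.0359
   = 0.2319


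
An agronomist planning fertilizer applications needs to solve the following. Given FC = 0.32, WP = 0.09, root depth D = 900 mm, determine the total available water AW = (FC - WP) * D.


AW = (FC - WP) * D
   = (0.32 - 0.09) * 900
   = 0.23 * 900
   = 207 mm


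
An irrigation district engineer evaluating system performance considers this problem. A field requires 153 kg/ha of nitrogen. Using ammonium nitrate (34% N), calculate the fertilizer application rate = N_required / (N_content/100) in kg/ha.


Rate = N_required / (N_content / 100)
     = 153 / (34 / 100)
     = 153 / 0.34
     = 450 kg/ha


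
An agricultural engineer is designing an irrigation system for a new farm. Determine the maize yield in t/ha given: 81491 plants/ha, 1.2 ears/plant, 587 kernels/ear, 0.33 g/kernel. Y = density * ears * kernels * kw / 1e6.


Y = density * ears * kernels * kw
  = 81491 * 1.2 * 587 * 0.33 g/ha
  = 18942745.93 g/ha
  = 18942.75 kg/ha = 18.94 t/ha


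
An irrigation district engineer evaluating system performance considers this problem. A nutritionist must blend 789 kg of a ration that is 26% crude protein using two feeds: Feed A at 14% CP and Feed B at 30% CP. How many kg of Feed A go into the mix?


parts_A = CP_b - target = 30 - 26 = 4
parts_B = target - CP_a = 26 - 14 = 12
total_parts = 4 + 12 = 16
Feed A = 789 * 4 / 16 = 197.25 kg
Feed B = 789 * 12 / 16 = 591.75 kg

197.25 kg


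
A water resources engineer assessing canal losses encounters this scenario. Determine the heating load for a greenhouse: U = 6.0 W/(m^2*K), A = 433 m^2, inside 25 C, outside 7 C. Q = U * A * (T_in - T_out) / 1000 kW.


dT = 25 - (7) = 18 K
Q = U * A * dT
  = 6.0 * 433 * 18
  = 46764 W = 46.76 kW


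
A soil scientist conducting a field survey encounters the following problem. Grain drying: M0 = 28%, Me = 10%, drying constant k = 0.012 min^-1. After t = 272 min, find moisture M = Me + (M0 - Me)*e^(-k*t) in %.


M = Me + (M0 - Me) * e^(-k*t)
  = 10 + (28 - 10) * e^(-0.012*272)
  = 10 + 18 * e^(-3.264)
  = 10 + 18 * 0.03824
  = 10 + 0.6882
  = 10.69%


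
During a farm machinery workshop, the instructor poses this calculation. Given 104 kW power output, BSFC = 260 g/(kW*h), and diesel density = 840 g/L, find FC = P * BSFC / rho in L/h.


FC = P * BSFC / rho_fuel
   = 104 * 260 / 840
   = 27040 / 840
   = 32.19 L/h


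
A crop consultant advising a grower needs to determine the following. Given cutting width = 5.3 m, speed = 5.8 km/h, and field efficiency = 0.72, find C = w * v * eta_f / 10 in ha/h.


C = w * v * eta_f / 10
  = 5.3 * 5.8 * 0.72 / 10
  = 22.13 / 10
  = 2.21 ha/h


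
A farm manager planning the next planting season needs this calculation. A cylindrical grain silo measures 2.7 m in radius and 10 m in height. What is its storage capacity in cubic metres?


V = pi * r^2 * h
  = pi * 2.7^2 * 10
  = pi * 7.29 * 10
  = 229.02 m^3


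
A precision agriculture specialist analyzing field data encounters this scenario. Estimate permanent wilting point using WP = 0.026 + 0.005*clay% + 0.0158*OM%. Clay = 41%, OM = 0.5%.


WP = 0.026 + 0.005*41 + 0.0158*0.5
   = 0.026 + 0.2050 + 0.0079
   = 0.2389


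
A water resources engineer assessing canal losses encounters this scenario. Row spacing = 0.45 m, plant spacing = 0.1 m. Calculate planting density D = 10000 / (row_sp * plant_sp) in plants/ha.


D = 10000 / (row_sp * plant_sp)
  = 10000 / (0.45 * 0.1)
  = 10000 / 0.0450
  = 222222.22 plants/ha


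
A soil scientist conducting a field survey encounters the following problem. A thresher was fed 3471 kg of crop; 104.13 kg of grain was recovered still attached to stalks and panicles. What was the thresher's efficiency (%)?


eta = (total - unthreshed) / total * 100
    = (3471 - 104.13) / 3471 * 100
    = 3366.87 / 3471 * 100
    = 97%


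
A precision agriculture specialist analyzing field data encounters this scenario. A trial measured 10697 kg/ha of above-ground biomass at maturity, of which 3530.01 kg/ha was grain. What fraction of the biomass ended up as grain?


HI = grain_yield / biomass
   = 3530.01 / 10697
   = 0.33


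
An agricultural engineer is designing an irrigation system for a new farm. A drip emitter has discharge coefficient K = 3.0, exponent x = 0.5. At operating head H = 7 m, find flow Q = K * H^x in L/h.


Q = K * H^x
  = 3.0 * 7^0.5
  = 3.0 * 2.6458
  = 7.94 L/h


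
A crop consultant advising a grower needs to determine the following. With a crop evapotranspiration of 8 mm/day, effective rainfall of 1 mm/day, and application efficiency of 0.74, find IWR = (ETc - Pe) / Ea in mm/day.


IWR = (ETc - Pe) / Ea
    = (8 - 1) / 0.74
    = 7 / 0.74
    = 9.46 mm/day


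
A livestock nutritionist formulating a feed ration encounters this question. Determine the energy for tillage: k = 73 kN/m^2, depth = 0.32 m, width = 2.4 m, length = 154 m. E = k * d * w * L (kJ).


E = k * d * w * L
  = 73 * 0.32 * 2.4 * 154
  = 8633.86 kJ


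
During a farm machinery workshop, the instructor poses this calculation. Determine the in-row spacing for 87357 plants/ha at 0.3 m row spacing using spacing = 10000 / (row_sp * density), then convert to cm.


spacing = 10000 / (row_sp * density)
        = 10000 / (0.3 * 87357)
        = 10000 / 26207.10
        = 0.38158 m = 38.16 cm


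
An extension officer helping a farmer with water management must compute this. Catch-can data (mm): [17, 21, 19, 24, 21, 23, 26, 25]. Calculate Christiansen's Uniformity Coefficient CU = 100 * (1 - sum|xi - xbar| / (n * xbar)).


xbar = 176 / 8 = 22
sum|xi - xbar| = 20
CU = 100 * (1 - 20 / (8 * 22))
   = 100 * (1 - 0.1136)
   = 88.64%


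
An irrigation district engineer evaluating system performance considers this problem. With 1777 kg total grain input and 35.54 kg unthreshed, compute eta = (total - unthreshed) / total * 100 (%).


eta = (total - unthreshed) / total * 100
    = (1777 - 35.54) / 1777 * 100
    = 1741.46 / 1777 * 100
    = 98%


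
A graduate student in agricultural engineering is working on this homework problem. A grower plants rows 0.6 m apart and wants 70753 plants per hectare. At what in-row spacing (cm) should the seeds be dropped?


spacing = 10000 / (row_sp * density)
        = 10000 / (0.6 * 70753)
        = 10000 / 42451.80
        = 0.23556 m = 23.56 cm


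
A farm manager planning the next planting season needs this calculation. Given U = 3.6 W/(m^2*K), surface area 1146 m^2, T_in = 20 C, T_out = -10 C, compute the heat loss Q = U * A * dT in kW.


dT = 20 - (-10) = 30 K
Q = U * A * dT
  = 3.6 * 1146 * 30
  = 123768 W = 123.77 kW


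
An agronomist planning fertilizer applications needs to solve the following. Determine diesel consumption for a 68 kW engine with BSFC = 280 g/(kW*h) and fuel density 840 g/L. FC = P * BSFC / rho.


FC = P * BSFC / rho_fuel
   = 68 * 280 / 840
   = 19040 / 840
   = 22.67 L/h


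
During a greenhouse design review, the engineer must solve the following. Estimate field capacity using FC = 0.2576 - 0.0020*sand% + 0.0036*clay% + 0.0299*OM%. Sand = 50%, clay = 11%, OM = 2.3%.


FC = 0.2576 - 0.0020*50 + 0.0036*11 + 0.0299*2.3
   = 0.2576 - 0.1000 + 0.0396 + 0.0688
   = 0.2660


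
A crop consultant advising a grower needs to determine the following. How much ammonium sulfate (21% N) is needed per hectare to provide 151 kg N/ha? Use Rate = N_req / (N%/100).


Rate = N_required / (N_content / 100)
     = 151 / (21 / 100)
     = 151 / 0.21
     = 719.05 kg/ha


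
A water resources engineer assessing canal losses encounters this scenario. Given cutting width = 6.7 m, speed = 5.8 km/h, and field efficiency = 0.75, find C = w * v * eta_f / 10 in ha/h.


C = w * v * eta_f / 10
  = 6.7 * 5.8 * 0.75 / 10
  = 29.15 / 10
  = 2.91 ha/h


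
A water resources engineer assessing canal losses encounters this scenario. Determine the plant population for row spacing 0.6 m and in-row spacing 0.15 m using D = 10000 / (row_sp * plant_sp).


D = 10000 / (row_sp * plant_sp)
  = 10000 / (0.6 * 0.15)
  = 10000 / 0.0900
  = 111111.11 plants/ha


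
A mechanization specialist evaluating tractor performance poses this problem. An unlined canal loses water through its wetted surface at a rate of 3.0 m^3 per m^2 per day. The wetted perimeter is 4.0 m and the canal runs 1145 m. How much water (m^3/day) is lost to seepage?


S = C * P * L
  = 3.0 * 4.0 * 1145
  = 13740 m^3/day


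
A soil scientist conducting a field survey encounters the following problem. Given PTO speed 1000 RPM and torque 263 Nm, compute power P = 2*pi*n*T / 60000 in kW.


P = 2*pi*n*T / 60000
  = 2*pi * 1000 * 263 / 60000
  = 1652477.74 / 60000
  = 27.54 kW


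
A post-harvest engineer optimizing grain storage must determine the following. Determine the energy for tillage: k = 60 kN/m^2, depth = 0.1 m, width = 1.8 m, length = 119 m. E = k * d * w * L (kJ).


E = k * d * w * L
  = 60 * 0.1 * 1.8 * 119
  = 1285.20 kJ


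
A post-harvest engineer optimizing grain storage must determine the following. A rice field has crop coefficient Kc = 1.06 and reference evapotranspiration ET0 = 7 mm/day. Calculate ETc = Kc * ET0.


ETc = Kc * ET0
    = 1.06 * 7
    = 7.42 mm/day


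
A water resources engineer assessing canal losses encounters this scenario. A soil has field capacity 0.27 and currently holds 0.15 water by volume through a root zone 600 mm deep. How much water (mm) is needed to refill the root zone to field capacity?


SMD = (FC - theta) * D
    = (0.27 - 0.15) * 600
    = 0.120 * 600
    = 72 mm


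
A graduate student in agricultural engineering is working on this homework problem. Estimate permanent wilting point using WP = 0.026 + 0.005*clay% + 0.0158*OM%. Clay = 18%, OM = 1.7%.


WP = 0.026 + 0.005*18 + 0.0158*1.7
   = 0.026 + 0.0900 + 0.0269
   = 0.1429


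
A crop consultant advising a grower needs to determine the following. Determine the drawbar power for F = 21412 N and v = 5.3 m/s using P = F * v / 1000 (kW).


P = F * v / 1000
  = 21412 * 5.3 / 1000
  = 113483.60 / 1000
  = 113.48 kW


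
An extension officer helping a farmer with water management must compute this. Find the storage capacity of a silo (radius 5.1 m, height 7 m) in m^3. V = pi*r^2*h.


V = pi * r^2 * h
  = pi * 5.1^2 * 7
  = pi * 26.01 * 7
  = 571.99 m^3


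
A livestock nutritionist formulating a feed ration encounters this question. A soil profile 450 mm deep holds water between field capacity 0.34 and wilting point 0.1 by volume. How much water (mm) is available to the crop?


AW = (FC - WP) * D
   = (0.34 - 0.1) * 450
   = 0.24 * 450
   = 108 mm


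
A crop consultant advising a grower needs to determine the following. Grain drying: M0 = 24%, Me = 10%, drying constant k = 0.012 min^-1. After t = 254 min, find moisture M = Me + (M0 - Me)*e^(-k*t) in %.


M = Me + (M0 - Me) * e^(-k*t)
  = 10 + (24 - 10) * e^(-0.012*254)
  = 10 + 14 * e^(-3.048)
  = 10 + 14 * 0.04745
  = 10 + 0.6644
  = 10.66%


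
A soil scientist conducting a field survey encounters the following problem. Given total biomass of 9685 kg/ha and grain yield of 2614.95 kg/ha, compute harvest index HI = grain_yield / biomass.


HI = grain_yield / biomass
   = 2614.95 / 9685
   = 0.27


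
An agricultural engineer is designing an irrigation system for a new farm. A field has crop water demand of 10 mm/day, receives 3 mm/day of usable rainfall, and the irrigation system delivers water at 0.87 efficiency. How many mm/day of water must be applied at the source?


IWR = (ETc - Pe) / Ea
    = (10 - 3) / 0.87
    = 7 / 0.87
    = 8.05 mm/day


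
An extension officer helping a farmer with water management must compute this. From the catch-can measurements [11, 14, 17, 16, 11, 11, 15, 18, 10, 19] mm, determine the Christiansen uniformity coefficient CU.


xbar = 142 / 10 = 14.200
sum|xi - xbar| = 28
CU = 100 * (1 - 28 / (10 * 14.200))
   = 100 * (1 - 0.1972)
   = 80.28%


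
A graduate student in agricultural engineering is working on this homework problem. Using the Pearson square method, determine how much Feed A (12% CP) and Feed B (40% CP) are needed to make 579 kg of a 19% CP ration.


parts_A = CP_b - target = 40 - 19 = 21
parts_B = target - CP_a = 19 - 12 = 7
total_parts = 21 + 7 = 28
Feed A = 579 * 21 / 28 = 434.25 kg
Feed B = 579 * 7 / 28 = 144.75 kg

434.25 kg


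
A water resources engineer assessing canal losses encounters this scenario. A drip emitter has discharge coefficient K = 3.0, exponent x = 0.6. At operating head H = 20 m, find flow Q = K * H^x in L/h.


Q = K * H^x
  = 3.0 * 20^0.6
  = 3.0 * 6.0342
  = 18.10 L/h


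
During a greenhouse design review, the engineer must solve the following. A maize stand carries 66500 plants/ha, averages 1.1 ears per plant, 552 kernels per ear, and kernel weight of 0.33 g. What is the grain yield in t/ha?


Y = density * ears * kernels * kw
  = 66500 * 1.1 * 552 * 0.33 g/ha
  = 13325004 g/ha
  = 13325.00 kg/ha = 13.33 t/ha


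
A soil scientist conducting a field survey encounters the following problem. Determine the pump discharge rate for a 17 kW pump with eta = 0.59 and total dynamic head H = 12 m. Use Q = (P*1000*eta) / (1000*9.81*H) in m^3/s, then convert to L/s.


Q = (P * 1000 * eta) / (rho * g * H)
  = (17 * 1000 * 0.59) / (1000 * 9.81 * 12)
  = 10030 / 117720
  = 0.08520 m^3/s = 85.20 L/s


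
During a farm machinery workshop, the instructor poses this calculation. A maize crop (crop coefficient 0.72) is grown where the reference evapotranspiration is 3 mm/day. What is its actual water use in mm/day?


ETc = Kc * ET0
    = 0.72 * 3
    = 2.16 mm/day


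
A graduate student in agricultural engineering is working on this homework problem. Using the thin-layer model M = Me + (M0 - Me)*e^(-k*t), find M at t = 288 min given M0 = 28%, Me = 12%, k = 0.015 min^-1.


M = Me + (M0 - Me) * e^(-k*t)
  = 12 + (28 - 12) * e^(-0.015*288)
  = 12 + 16 * e^(-4.320)
  = 12 + 16 * 0.01330
  = 12 + 0.2128
  = 12.21%


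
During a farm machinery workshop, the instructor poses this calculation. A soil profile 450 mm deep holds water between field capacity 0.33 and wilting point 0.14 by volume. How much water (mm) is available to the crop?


AW = (FC - WP) * D
   = (0.33 - 0.14) * 450
   = 0.19 * 450
   = 85.50 mm


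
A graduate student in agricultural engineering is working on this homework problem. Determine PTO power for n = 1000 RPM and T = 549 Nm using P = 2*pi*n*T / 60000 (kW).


P = 2*pi*n*T / 60000
  = 2*pi * 1000 * 549 / 60000
  = 3449468.73 / 60000
  = 57.49 kW


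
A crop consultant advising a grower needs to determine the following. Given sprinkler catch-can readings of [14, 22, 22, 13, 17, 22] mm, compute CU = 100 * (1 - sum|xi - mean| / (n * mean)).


xbar = 110 / 6 = 18.333
sum|xi - xbar| = 22
CU = 100 * (1 - 22 / (6 * 18.333))
   = 100 * (1 - 0.2000)
   = 80%


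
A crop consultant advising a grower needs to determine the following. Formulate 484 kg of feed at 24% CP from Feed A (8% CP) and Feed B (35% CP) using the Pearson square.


parts_A = CP_b - target = 35 - 24 = 11
parts_B = target - CP_a = 24 - 8 = 16
total_parts = 11 + 16 = 27
Feed A = 484 * 11 / 27 = 197.19 kg
Feed B = 484 * 16 / 27 = 286.81 kg

197.19 kg


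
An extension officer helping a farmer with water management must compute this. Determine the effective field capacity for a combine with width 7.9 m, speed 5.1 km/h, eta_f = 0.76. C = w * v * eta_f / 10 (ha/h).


C = w * v * eta_f / 10
  = 7.9 * 5.1 * 0.76 / 10
  = 30.62 / 10
  = 3.06 ha/h


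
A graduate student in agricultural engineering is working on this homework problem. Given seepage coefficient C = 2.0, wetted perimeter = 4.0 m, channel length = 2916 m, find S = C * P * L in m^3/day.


S = C * P * L
  = 2.0 * 4.0 * 2916
  = 23328 m^3/day


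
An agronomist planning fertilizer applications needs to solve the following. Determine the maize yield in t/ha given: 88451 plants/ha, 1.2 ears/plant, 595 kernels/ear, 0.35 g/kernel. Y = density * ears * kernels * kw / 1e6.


Y = density * ears * kernels * kw
  = 88451 * 1.2 * 595 * 0.35 g/ha
  = 22103904.90 g/ha
  = 22103.90 kg/ha = 22.10 t/ha


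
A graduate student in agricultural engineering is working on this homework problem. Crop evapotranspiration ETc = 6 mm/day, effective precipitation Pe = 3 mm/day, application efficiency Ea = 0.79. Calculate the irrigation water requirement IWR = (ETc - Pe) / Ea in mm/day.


IWR = (ETc - Pe) / Ea
    = (6 - 3) / 0.79
    = 3 / 0.79
    = 3.80 mm/day


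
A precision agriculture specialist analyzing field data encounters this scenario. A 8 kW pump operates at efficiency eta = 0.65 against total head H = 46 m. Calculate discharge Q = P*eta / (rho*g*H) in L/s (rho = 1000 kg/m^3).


Q = (P * 1000 * eta) / (rho * g * H)
  = (8 * 1000 * 0.65) / (1000 * 9.81 * 46)
  = 5200 / 451260
  = 0.01152 m^3/s = 11.52 L/s


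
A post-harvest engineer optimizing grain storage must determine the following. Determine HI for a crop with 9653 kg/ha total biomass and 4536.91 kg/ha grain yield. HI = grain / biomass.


HI = grain_yield / biomass
   = 4536.91 / 9653
   = 0.47


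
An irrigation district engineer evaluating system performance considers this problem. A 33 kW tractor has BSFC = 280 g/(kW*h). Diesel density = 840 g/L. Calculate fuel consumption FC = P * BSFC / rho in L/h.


FC = P * BSFC / rho_fuel
   = 33 * 280 / 840
   = 9240 / 840
   = 11 L/h


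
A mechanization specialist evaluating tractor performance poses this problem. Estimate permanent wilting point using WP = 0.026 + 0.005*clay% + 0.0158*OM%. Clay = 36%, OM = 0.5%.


WP = 0.026 + 0.005*36 + 0.0158*0.5
   = 0.026 + 0.1800 + 0.0079
   = 0.2139


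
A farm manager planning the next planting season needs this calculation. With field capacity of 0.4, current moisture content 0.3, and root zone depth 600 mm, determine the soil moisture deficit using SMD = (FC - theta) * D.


SMD = (FC - theta) * D
    = (0.4 - 0.3) * 600
    = 0.100 * 600
    = 60 mm


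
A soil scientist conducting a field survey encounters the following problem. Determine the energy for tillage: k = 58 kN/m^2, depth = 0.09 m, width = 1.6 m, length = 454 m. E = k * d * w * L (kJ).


E = k * d * w * L
  = 58 * 0.09 * 1.6 * 454
  = 3791.81 kJ


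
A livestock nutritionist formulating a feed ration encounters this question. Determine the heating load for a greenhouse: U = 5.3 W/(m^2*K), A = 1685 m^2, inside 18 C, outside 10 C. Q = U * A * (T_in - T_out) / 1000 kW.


dT = 18 - (10) = 8 K
Q = U * A * dT
  = 5.3 * 1685 * 8
  = 71444 W = 71.44 kW


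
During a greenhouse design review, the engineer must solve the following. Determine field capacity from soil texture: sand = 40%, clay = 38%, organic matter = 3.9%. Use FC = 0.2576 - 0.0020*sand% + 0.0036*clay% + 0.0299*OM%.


FC = 0.2576 - 0.0020*40 + 0.0036*38 + 0.0299*3.9
   = 0.2576 - 0.0800 + 0.1368 + 0.1166
   = 0.4310


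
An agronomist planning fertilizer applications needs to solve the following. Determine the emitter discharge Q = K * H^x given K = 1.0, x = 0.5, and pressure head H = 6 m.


Q = K * H^x
  = 1.0 * 6^0.5
  = 1.0 * 2.4495
  = 2.45 L/h


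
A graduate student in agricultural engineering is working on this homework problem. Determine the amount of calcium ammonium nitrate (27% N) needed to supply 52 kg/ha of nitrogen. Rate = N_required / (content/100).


Rate = N_required / (N_content / 100)
     = 52 / (27 / 100)
     = 52 / 0.27
     = 192.59 kg/ha


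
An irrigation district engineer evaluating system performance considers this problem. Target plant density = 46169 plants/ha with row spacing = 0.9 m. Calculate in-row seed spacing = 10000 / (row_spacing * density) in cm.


spacing = 10000 / (row_sp * density)
        = 10000 / (0.9 * 46169)
        = 10000 / 41552.10
        = 0.24066 m = 24.07 cm


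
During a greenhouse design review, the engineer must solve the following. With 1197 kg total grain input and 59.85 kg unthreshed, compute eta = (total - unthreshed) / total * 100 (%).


eta = (total - unthreshed) / total * 100
    = (1197 - 59.85) / 1197 * 100
    = 1137.15 / 1197 * 100
    = 95%


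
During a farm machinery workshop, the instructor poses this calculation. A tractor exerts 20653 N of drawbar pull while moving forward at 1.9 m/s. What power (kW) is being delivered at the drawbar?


P = F * v / 1000
  = 20653 * 1.9 / 1000
  = 39240.70 / 1000
  = 39.24 kW


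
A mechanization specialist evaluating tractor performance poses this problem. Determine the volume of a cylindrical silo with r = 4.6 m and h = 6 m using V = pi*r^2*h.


V = pi * r^2 * h
  = pi * 4.6^2 * 6
  = pi * 21.16 * 6
  = 398.86 m^3


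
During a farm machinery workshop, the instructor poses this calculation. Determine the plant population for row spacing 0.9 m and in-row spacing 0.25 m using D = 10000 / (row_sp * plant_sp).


D = 10000 / (row_sp * plant_sp)
  = 10000 / (0.9 * 0.25)
  = 10000 / 0.2250
  = 44444.44 plants/ha


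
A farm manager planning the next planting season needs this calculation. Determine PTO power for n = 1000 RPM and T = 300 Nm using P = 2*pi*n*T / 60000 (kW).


P = 2*pi*n*T / 60000
  = 2*pi * 1000 * 300 / 60000
  = 1884955.59 / 60000
  = 31.42 kW


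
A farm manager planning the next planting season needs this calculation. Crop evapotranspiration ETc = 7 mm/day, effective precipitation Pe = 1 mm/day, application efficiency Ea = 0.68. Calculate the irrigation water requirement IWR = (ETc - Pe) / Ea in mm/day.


IWR = (ETc - Pe) / Ea
    = (7 - 1) / 0.68
    = 6 / 0.68
    = 8.82 mm/day


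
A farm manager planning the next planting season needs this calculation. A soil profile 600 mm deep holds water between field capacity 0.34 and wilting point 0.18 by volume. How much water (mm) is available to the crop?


AW = (FC - WP) * D
   = (0.34 - 0.18) * 600
   = 0.16 * 600
   = 96 mm


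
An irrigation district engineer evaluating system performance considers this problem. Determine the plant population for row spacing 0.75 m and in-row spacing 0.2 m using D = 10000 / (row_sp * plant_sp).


D = 10000 / (row_sp * plant_sp)
  = 10000 / (0.75 * 0.2)
  = 10000 / 0.1500
  = 66666.67 plants/ha


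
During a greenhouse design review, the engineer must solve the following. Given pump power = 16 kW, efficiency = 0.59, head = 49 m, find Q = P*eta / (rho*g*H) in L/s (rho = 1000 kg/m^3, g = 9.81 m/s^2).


Q = (P * 1000 * eta) / (rho * g * H)
  = (16 * 1000 * 0.59) / (1000 * 9.81 * 49)
  = 9440 / 480690
  = 0.01964 m^3/s = 19.64 L/s


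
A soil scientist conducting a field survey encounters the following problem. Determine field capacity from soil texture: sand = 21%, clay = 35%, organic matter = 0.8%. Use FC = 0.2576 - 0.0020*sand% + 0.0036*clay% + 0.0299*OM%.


FC = 0.2576 - 0.0020*21 + 0.0036*35 + 0.0299*0.8
   = 0.2576 - 0.0420 + 0.1260 + 0.0239
   = 0.3655


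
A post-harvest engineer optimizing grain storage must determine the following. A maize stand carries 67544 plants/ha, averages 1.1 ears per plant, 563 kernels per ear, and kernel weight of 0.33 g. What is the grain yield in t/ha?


Y = density * ears * kernels * kw
  = 67544 * 1.1 * 563 * 0.33 g/ha
  = 13803899.74 g/ha
  = 13803.90 kg/ha = 13.80 t/ha


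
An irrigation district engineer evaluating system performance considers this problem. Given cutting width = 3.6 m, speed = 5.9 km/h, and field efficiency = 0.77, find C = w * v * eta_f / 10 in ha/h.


C = w * v * eta_f / 10
  = 3.6 * 5.9 * 0.77 / 10
  = 16.35 / 10
  = 1.64 ha/h


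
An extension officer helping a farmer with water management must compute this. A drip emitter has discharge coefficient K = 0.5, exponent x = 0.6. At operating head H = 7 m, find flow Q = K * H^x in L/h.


Q = K * H^x
  = 0.5 * 7^0.6
  = 0.5 * 3.2141
  = 1.61 L/h


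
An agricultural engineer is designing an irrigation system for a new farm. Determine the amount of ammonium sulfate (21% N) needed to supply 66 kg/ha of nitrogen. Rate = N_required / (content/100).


Rate = N_required / (N_content / 100)
     = 66 / (21 / 100)
     = 66 / 0.21
     = 314.29 kg/ha


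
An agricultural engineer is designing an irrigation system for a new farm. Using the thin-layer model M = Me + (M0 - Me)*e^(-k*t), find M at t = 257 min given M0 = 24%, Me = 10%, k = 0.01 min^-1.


M = Me + (M0 - Me) * e^(-k*t)
  = 10 + (24 - 10) * e^(-0.01*257)
  = 10 + 14 * e^(-2.570)
  = 10 + 14 * 0.07654
  = 10 + 1.0715
  = 11.07%


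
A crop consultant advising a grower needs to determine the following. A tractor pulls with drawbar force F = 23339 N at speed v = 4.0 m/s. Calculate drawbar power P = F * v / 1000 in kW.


P = F * v / 1000
  = 23339 * 4.0 / 1000
  = 93356 / 1000
  = 93.36 kW


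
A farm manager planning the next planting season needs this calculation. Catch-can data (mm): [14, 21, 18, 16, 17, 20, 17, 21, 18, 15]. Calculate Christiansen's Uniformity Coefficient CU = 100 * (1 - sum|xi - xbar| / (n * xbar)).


xbar = 177 / 10 = 17.700
sum|xi - xbar| = 19
CU = 100 * (1 - 19 / (10 * 17.700))
   = 100 * (1 - 0.1073)
   = 89.27%


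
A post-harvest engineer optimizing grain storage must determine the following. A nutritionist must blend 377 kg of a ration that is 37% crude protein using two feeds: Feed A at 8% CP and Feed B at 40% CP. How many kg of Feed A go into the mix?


parts_A = CP_b - target = 40 - 37 = 3
parts_B = target - CP_a = 37 - 8 = 29
total_parts = 3 + 29 = 32
Feed A = 377 * 3 / 32 = 35.34 kg
Feed B = 377 * 29 / 32 = 341.66 kg

35.34 kg


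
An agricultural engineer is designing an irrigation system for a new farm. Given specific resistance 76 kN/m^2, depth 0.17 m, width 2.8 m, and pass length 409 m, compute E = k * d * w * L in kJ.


E = k * d * w * L
  = 76 * 0.17 * 2.8 * 409
  = 14795.98 kJ


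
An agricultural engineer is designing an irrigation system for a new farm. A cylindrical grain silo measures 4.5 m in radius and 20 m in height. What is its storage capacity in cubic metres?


V = pi * r^2 * h
  = pi * 4.5^2 * 20
  = pi * 20.25 * 20
  = 1272.35 m^3


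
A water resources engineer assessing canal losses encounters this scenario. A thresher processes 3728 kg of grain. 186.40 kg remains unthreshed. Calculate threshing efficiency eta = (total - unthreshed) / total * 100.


eta = (total - unthreshed) / total * 100
    = (3728 - 186.40) / 3728 * 100
    = 3541.60 / 3728 * 100
    = 95%


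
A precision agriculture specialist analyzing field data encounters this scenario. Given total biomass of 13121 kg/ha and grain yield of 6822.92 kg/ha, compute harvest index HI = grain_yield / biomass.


HI = grain_yield / biomass
   = 6822.92 / 13121
   = 0.52
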